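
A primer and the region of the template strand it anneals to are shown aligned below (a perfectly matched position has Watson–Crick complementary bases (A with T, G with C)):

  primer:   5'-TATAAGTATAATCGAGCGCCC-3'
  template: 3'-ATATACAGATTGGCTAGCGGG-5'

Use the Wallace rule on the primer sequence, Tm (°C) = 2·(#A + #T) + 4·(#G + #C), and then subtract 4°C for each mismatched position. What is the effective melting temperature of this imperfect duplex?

Primer base counts: A=7, T=5, G=4, C=5 → A+T=12, G+C=9
Perfect-match Tm = 2(12) + 4(9) = 24 + 36 = 60°C
Mismatches (positions where the bases are not complementary): 4 (at positions 5, 8, 12, 16)
Effective Tm = 60 − 4×4 = 60 − 16 = 44°C

44°C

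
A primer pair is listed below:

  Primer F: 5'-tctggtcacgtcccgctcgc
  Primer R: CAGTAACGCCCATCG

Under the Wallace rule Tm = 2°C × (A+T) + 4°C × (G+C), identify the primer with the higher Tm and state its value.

Primer F, 68°C

Primer F: A+T=6, G+C=14 → Tm = 2(6)+4(14) = 68°C
Primer R: A+T=6, G+C=9 → Tm = 2(6)+4(9) = 48°C
68°C vs 48°C → primer F is higher.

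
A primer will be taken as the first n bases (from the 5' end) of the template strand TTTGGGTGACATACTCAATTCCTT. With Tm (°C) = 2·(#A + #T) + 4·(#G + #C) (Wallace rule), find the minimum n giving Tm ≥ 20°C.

n = 7

First 6 bases: TTTGGG → Tm = 18°C (< 20°C)
First 7 bases: TTTGGGT → Tm = 20°C (≥ 20°C)
Each additional base adds 2°C (A/T) or 4°C (G/C), so Tm is non-decreasing in n; n = 7 is the first length to reach 20°C.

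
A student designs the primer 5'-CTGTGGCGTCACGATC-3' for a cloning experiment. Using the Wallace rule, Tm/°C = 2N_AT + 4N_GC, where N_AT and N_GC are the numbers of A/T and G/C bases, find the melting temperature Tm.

Base counts: T=4, A=2, C=5, G=5
A+T = 6, G+C = 10
Tm = 2(6) + 4(10) = 12 + 40 = 52°C

52°C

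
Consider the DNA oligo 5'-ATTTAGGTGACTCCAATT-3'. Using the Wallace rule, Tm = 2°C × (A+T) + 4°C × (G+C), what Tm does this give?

G=3, T=7, C=3, A=5
A+T = 12, G+C = 6
Tm = 2(12) + 4(6) = 24 + 24 = 48°C

48°C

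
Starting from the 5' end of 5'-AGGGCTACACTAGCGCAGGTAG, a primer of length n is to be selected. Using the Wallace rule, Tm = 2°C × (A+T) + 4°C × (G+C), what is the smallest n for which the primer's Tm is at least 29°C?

First 9 bases: AGGGCTACA → Tm = 28°C (< 29°C)
First 10 bases: AGGGCTACAC → Tm = 32°C (≥ 29°C)
Each additional base adds 2°C (A/T) or 4°C (G/C), so Tm is non-decreasing in n; n = 10 is the first length to reach 29°C.

n = 10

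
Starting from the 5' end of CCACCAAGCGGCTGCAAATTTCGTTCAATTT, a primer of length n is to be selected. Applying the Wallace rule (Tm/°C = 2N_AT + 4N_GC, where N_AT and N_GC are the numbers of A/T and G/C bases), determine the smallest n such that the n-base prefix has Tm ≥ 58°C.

n = 18

First 17 bases: CCACCAAGCGGCTGCAA → Tm = 56°C (< 58°C)
First 18 bases: CCACCAAGCGGCTGCAAA → Tm = 58°C (≥ 58°C)
Since every base adds ≥2°C, Tm only increases with n, so the threshold is first crossed at n = 18.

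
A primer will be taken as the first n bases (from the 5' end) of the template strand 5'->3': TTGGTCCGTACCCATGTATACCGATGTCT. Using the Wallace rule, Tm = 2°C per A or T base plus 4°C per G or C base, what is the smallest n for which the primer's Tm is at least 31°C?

n = 11

First 10 bases: TTGGTCCGTA → Tm = 30°C (< 31°C)
First 11 bases: TTGGTCCGTAC → Tm = 34°C (≥ 31°C)
Since every base adds ≥2°C, Tm only increases with n, so the threshold is first crossed at n = 11.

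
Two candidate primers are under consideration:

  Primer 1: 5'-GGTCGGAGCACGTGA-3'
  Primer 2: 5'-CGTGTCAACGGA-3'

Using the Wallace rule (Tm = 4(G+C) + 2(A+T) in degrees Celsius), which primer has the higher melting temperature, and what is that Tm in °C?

Primer 1, 50°C

Primer 1: A+T=5, G+C=10 → Tm = 2(5)+4(10) = 50°C
Primer 2: A+T=5, G+C=7 → Tm = 2(5)+4(7) = 38°C
50°C vs 38°C → primer 1 is higher.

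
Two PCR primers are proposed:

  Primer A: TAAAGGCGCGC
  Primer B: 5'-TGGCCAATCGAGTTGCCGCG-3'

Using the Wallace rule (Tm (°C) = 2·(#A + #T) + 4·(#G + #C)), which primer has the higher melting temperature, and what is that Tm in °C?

Primer A: A+T=4, G+C=7 → Tm = 2(4)+4(7) = 36°C
Primer B: A+T=7, G+C=13 → Tm = 2(7)+4(13) = 66°C
36°C vs 66°C → primer B is higher.

Primer B, 66°C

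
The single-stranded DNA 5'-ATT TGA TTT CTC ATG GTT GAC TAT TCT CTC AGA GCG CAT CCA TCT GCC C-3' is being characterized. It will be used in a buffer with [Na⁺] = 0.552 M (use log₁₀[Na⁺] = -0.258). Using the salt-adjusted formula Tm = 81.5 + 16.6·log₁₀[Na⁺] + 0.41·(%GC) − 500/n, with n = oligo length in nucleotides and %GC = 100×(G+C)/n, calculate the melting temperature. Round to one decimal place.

85.4°C

Length n = 49. Scanning the sequence gives G=8, C=14, T=18, A=9.
G+C = 22, so %GC = 22/49 × 100 = 44.898%
Salt term: 16.6 × (-0.258) = -4.283
GC term: 0.41 × 44.898 = 18.408; length term: −500/49 = −10.204
Tm = 81.5 + (-4.283) + 18.408 − 10.204 = 85.421 → 85.4°C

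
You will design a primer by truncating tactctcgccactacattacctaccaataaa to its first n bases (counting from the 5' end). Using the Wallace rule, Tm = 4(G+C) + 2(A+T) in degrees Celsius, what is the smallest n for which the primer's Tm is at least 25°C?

n = 9

First 8 bases: TACTCTCG → Tm = 24°C (< 25°C)
First 9 bases: TACTCTCGC → Tm = 28°C (≥ 25°C)
Each additional base adds 2°C (A/T) or 4°C (G/C), so Tm is non-decreasing in n; n = 9 is the first length to reach 25°C.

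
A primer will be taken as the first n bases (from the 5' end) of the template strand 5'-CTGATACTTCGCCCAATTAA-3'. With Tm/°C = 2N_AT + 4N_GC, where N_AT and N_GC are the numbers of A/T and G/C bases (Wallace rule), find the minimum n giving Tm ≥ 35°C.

First 11 bases: CTGATACTTCG → Tm = 32°C (< 35°C)
First 12 bases: CTGATACTTCGC → Tm = 36°C (≥ 35°C)
Each additional base adds 2°C (A/T) or 4°C (G/C), so Tm is non-decreasing in n; n = 12 is the first length to reach 35°C.

n = 12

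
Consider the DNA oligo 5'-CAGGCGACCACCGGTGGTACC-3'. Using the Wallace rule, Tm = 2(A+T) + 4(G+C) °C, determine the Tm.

Base counts: C=8, G=7, T=2, A=4
So N_AT = 6 and N_GC = 15.
Tm = 2×6 + 4×15 = 72°C

72°C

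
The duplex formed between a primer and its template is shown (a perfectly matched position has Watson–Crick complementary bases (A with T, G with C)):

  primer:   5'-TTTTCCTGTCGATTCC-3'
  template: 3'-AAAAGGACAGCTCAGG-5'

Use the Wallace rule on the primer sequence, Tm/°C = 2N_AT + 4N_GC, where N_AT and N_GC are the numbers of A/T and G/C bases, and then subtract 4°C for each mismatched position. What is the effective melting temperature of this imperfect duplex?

Primer base counts: A=1, T=8, G=2, C=5 → A+T=9, G+C=7
Perfect-match Tm = 2(9) + 4(7) = 18 + 28 = 46°C
Mismatches (positions where the bases are not complementary): 1 (at position 13)
Effective Tm = 46 − 1×4 = 46 − 4 = 42°C

42°C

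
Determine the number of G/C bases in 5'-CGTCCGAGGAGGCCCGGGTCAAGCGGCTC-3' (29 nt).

C=10, T=3, A=4, G=12
G+C = 12 + 10 = 22

22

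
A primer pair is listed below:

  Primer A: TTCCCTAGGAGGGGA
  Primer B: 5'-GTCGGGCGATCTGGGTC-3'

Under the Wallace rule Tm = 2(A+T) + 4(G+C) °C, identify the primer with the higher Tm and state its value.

Primer B, 58°C

Primer A: A+T=6, G+C=9 → Tm = 2(6)+4(9) = 48°C
Primer B: A+T=5, G+C=12 → Tm = 2(5)+4(12) = 58°C
48°C vs 58°C → primer B is higher.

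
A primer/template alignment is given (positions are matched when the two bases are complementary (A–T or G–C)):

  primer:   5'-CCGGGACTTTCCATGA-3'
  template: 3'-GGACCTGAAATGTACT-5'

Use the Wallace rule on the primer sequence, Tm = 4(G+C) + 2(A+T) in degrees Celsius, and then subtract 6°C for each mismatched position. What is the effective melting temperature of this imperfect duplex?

Primer base counts: A=3, T=4, G=4, C=5 → A+T=7, G+C=9
Perfect-match Tm = 2(7) + 4(9) = 14 + 36 = 50°C
Mismatches (positions where the bases are not complementary): 2 (at positions 3, 11)
Effective Tm = 50 − 2×6 = 50 − 12 = 38°C

38°C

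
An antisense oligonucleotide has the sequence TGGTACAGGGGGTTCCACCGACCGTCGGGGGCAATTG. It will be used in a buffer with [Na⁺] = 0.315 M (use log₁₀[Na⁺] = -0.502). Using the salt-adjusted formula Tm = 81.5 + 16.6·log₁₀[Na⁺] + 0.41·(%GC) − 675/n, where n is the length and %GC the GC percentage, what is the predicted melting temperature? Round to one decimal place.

81.5°C

Length n = 37. Counting bases: G=15, T=7, C=9, A=6
G+C = 24, so %GC = 24/37 × 100 = 64.865%
Salt term: 16.6 × (-0.502) = -8.333
GC term: 0.41 × 64.865 = 26.595; length term: −675/37 = −18.243
Tm = 81.5 + (-8.333) + 26.595 − 18.243 = 81.519 → 81.5°C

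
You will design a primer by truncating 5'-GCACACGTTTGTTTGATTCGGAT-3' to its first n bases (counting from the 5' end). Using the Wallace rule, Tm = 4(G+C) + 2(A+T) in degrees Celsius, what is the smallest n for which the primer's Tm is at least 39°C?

n = 14

First 13 bases: GCACACGTTTGTT → Tm = 38°C (< 39°C)
First 14 bases: GCACACGTTTGTTT → Tm = 40°C (≥ 39°C)
Each additional base adds 2°C (A/T) or 4°C (G/C), so Tm is non-decreasing in n; n = 14 is the first length to reach 39°C.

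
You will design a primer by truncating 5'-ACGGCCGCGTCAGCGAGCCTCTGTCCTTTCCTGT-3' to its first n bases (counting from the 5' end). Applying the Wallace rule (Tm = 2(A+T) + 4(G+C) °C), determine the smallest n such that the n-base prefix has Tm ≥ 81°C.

First 23 bases: ACGGCCGCGTCAGCGAGCCTCTG → Tm = 80°C (< 81°C)
First 24 bases: ACGGCCGCGTCAGCGAGCCTCTGT → Tm = 82°C (≥ 81°C)
Each additional base adds 2°C (A/T) or 4°C (G/C), so Tm is non-decreasing in n; n = 24 is the first length to reach 81°C.

n = 24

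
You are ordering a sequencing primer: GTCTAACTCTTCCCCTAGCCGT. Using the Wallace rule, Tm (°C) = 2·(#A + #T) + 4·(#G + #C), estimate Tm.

68°C

Scanning the sequence gives G=3, C=9, T=7, A=3.
AT pairs contribute 10, GC pairs contribute 12.
Tm = 2×10 + 4×12 = 68°C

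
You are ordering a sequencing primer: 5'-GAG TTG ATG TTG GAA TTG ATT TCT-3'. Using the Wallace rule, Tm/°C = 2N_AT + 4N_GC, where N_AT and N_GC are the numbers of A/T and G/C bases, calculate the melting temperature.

Base counts: C=1, G=7, A=5, T=11
AT pairs contribute 16, GC pairs contribute 8.
Tm = 4·8 + 2·16 = 32 + 32 = 64°C

64°C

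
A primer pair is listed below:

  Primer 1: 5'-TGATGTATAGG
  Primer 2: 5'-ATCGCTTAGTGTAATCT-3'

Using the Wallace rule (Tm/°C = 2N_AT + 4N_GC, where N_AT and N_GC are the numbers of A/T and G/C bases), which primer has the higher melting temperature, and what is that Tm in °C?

Primer 2, 46°C

Primer 1: A+T=7, G+C=4 → Tm = 2(7)+4(4) = 30°C
Primer 2: A+T=11, G+C=6 → Tm = 2(11)+4(6) = 46°C
30°C vs 46°C → primer 2 is higher.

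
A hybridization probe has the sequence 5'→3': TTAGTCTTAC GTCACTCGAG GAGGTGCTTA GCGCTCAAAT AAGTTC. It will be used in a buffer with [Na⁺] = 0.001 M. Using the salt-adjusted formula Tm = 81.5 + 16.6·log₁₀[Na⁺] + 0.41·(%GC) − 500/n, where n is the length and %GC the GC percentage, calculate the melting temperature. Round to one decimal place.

Length n = 46. T=14, A=11, G=11, C=10
G+C = 21, so %GC = 21/46 × 100 = 45.652%
Salt term: 16.6 × (-3) = -49.8
GC term: 0.41 × 45.652 = 18.717; length term: −500/46 = −10.87
Tm = 81.5 + (-49.8) + 18.717 − 10.87 = 39.547 → 39.5°C

39.5°C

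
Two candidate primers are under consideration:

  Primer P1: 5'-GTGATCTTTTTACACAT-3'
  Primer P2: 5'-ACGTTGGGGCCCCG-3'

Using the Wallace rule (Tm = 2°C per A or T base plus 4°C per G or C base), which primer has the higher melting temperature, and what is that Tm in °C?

Primer P1: A+T=12, G+C=5 → Tm = 2(12)+4(5) = 44°C
Primer P2: A+T=3, G+C=11 → Tm = 2(3)+4(11) = 50°C
44°C vs 50°C → primer P2 is higher.

Primer P2, 50°C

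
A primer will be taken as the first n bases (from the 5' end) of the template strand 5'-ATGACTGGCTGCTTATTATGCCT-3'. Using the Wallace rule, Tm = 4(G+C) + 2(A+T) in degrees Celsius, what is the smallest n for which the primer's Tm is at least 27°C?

n = 9

First 8 bases: ATGACTGG → Tm = 24°C (< 27°C)
First 9 bases: ATGACTGGC → Tm = 28°C (≥ 27°C)
Since every base adds ≥2°C, Tm only increases with n, so the threshold is first crossed at n = 9.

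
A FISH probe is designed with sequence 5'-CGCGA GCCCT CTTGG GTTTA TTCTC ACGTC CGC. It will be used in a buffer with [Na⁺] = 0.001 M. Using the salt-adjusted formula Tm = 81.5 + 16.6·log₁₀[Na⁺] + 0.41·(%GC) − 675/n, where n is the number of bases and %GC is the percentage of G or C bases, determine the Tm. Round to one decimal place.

Length n = 33. Base counts: T=10, C=12, G=8, A=3
G+C = 20, so %GC = 20/33 × 100 = 60.606%
Salt term: 16.6 × (-3) = -49.8
GC term: 0.41 × 60.606 = 24.848; length term: −675/33 = −20.455
Tm = 81.5 + (-49.8) + 24.848 − 20.455 = 36.093 → 36.1°C

36.1°C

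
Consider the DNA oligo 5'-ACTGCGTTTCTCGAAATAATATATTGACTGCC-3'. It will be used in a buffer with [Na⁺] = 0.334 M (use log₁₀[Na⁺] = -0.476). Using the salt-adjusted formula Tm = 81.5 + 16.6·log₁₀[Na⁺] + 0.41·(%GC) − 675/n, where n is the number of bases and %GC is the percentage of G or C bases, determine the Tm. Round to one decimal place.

Length n = 32. T=11, A=9, G=5, C=7
G+C = 12, so %GC = 12/32 × 100 = 37.5%
Salt term: 16.6 × (-0.476) = -7.902
GC term: 0.41 × 37.5 = 15.375; length term: −675/32 = −21.094
Tm = 81.5 + (-7.902) + 15.375 − 21.094 = 67.879 → 67.9°C

67.9°C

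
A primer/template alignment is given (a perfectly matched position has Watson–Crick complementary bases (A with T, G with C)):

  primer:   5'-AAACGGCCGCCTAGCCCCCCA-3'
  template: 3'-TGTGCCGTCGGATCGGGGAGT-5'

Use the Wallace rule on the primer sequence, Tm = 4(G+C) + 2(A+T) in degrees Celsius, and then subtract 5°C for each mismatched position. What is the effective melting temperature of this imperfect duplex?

Primer base counts: A=5, T=1, G=4, C=11 → A+T=6, G+C=15
Perfect-match Tm = 2(6) + 4(15) = 12 + 60 = 72°C
Mismatches (positions where the bases are not complementary): 3 (at positions 2, 8, 19)
Effective Tm = 72 − 3×5 = 72 − 15 = 57°C

57°C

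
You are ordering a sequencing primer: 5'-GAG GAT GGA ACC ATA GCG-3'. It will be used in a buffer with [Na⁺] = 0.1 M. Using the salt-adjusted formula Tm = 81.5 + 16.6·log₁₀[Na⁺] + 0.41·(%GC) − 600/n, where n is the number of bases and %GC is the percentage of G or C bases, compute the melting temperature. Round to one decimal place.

Length n = 18. Counting bases: G=7, A=6, T=2, C=3
G+C = 10, so %GC = 10/18 × 100 = 55.556%
Salt term: 16.6 × (-1) = -16.6
GC term: 0.41 × 55.556 = 22.778; length term: −600/18 = −33.333
Tm = 81.5 + (-16.6) + 22.778 − 33.333 = 54.345 → 54.3°C

54.3°C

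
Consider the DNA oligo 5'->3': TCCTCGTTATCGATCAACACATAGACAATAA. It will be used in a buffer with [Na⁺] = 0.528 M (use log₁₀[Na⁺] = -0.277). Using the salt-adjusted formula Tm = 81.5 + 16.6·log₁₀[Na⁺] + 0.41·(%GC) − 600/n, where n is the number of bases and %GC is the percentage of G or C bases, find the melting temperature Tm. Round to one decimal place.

Length n = 31. Base counts: C=8, T=8, G=3, A=12
G+C = 11, so %GC = 11/31 × 100 = 35.484%
Salt term: 16.6 × (-0.277) = -4.598
GC term: 0.41 × 35.484 = 14.548; length term: −600/31 = −19.355
Tm = 81.5 + (-4.598) + 14.548 − 19.355 = 72.095 → 72.1°C

72.1°C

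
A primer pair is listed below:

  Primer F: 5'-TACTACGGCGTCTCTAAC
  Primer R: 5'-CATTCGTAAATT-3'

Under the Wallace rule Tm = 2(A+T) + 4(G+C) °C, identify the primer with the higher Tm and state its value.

Primer F: A+T=9, G+C=9 → Tm = 2(9)+4(9) = 54°C
Primer R: A+T=9, G+C=3 → Tm = 2(9)+4(3) = 30°C
54°C vs 30°C → primer F is higher.

Primer F, 54°C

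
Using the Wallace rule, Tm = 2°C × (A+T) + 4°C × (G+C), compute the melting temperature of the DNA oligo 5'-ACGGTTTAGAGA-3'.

Counting bases: T=3, G=4, C=1, A=4
A+T = 7, G+C = 5
Tm = 2×7 + 4×5 = 34°C

34°C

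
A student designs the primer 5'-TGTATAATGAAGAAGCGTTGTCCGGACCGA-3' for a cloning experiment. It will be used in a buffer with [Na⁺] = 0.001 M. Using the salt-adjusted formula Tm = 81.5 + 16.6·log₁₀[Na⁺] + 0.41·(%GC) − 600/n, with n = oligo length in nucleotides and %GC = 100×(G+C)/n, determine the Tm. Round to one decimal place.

Length n = 30. Scanning the sequence gives T=7, A=9, G=9, C=5.
G+C = 14, so %GC = 14/30 × 100 = 46.667%
Salt term: 16.6 × (-3) = -49.8
GC term: 0.41 × 46.667 = 19.133; length term: −600/30 = −20
Tm = 81.5 + (-49.8) + 19.133 − 20 = 30.833 → 30.8°C

30.8°C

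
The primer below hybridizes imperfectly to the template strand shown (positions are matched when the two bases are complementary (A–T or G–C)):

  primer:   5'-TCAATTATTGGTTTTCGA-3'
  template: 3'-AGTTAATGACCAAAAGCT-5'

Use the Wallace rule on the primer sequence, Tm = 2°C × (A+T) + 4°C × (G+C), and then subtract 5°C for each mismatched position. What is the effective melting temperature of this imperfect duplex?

41°C

Primer base counts: A=4, T=9, G=3, C=2 → A+T=13, G+C=5
Perfect-match Tm = 2(13) + 4(5) = 26 + 20 = 46°C
Mismatches (positions where the bases are not complementary): 1 (at position 8)
Effective Tm = 46 − 1×5 = 46 − 5 = 41°C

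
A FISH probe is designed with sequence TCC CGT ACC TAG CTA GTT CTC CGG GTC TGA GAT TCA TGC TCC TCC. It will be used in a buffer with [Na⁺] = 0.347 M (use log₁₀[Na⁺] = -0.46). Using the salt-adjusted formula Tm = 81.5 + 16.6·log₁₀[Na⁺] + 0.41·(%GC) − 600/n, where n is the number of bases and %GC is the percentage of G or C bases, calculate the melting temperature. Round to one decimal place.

83.3°C

Length n = 45. Base counts: A=6, G=9, T=14, C=16
G+C = 25, so %GC = 25/45 × 100 = 55.556%
Salt term: 16.6 × (-0.46) = -7.636
GC term: 0.41 × 55.556 = 22.778; length term: −600/45 = −13.333
Tm = 81.5 + (-7.636) + 22.778 − 13.333 = 83.309 → 83.3°C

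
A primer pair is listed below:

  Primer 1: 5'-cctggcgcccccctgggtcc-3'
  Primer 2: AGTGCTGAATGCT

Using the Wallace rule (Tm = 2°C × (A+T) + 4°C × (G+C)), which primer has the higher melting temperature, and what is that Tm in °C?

Primer 1: A+T=3, G+C=17 → Tm = 2(3)+4(17) = 74°C
Primer 2: A+T=7, G+C=6 → Tm = 2(7)+4(6) = 38°C
74°C vs 38°C → primer 1 is higher.

Primer 1, 74°C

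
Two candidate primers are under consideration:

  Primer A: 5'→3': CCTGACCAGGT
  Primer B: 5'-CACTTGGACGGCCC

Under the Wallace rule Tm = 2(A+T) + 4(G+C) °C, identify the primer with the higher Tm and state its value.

Primer B, 48°C

Primer A: A+T=4, G+C=7 → Tm = 2(4)+4(7) = 36°C
Primer B: A+T=4, G+C=10 → Tm = 2(4)+4(10) = 48°C
36°C vs 48°C → primer B is higher.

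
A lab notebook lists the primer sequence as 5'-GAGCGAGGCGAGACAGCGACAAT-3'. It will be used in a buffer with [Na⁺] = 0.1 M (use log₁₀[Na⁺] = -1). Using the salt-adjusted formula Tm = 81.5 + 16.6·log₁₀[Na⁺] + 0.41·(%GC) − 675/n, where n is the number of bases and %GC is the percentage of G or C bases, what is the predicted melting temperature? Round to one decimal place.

60.5°C

Length n = 23. Counting bases: T=1, G=9, A=8, C=5
G+C = 14, so %GC = 14/23 × 100 = 60.87%
Salt term: 16.6 × (-1) = -16.6
GC term: 0.41 × 60.87 = 24.957; length term: −675/23 = −29.348
Tm = 81.5 + (-16.6) + 24.957 − 29.348 = 60.509 → 60.5°C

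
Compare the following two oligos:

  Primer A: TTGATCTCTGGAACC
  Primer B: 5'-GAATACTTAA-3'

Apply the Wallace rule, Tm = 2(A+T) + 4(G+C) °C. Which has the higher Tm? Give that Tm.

Primer A: A+T=8, G+C=7 → Tm = 2(8)+4(7) = 44°C
Primer B: A+T=8, G+C=2 → Tm = 2(8)+4(2) = 24°C
44°C vs 24°C → primer A is higher.

Primer A, 44°C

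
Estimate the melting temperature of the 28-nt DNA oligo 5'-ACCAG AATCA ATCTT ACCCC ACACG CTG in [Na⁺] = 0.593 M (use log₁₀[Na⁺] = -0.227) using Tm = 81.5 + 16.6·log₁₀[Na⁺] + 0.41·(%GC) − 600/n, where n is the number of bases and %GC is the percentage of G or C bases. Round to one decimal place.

Length n = 28. T=5, G=3, A=9, C=11
G+C = 14, so %GC = 14/28 × 100 = 50%
Salt term: 16.6 × (-0.227) = -3.768
GC term: 0.41 × 50 = 20.5; length term: −600/28 = −21.429
Tm = 81.5 + (-3.768) + 20.5 − 21.429 = 76.803 → 76.8°C

76.8°C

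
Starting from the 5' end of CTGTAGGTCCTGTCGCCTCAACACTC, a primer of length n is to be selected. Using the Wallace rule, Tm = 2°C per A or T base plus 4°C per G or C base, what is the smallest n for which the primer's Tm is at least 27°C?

First 8 bases: CTGTAGGT → Tm = 24°C (< 27°C)
First 9 bases: CTGTAGGTC → Tm = 28°C (≥ 27°C)
Since every base adds ≥2°C, Tm only increases with n, so the threshold is first crossed at n = 9.

n = 9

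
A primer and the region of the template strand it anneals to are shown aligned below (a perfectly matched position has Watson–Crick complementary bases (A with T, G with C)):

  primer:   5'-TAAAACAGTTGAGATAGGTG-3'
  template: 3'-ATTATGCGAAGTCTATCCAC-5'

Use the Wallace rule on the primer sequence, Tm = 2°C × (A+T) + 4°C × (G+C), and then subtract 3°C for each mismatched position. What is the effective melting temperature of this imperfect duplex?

42°C

Primer base counts: A=8, T=5, G=6, C=1 → A+T=13, G+C=7
Perfect-match Tm = 2(13) + 4(7) = 26 + 28 = 54°C
Mismatches (positions where the bases are not complementary): 4 (at positions 4, 7, 8, 11)
Effective Tm = 54 − 4×3 = 54 − 12 = 42°C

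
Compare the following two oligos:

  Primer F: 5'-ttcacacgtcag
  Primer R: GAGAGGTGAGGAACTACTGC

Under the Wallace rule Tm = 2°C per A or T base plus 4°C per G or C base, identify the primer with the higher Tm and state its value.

Primer F: A+T=6, G+C=6 → Tm = 2(6)+4(6) = 36°C
Primer R: A+T=9, G+C=11 → Tm = 2(9)+4(11) = 62°C
36°C vs 62°C → primer R is higher.

Primer R, 62°C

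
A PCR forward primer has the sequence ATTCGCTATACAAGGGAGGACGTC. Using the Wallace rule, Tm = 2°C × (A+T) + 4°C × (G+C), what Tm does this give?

Base counts: A=7, T=5, C=5, G=7
AT pairs contribute 12, GC pairs contribute 12.
Tm = 2(12) + 4(12) = 24 + 48 = 72°C

72°C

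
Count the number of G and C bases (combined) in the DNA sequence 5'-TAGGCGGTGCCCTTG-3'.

Base counts: G=6, C=4, T=4, A=1
G+C = 6 + 4 = 10

10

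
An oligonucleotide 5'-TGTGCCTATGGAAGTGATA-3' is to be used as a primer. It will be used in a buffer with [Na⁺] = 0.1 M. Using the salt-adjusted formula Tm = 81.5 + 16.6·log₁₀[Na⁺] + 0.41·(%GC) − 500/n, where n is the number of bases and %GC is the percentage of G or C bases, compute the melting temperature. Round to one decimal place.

Length n = 19. Scanning the sequence gives T=6, G=6, A=5, C=2.
G+C = 8, so %GC = 8/19 × 100 = 42.105%
Salt term: 16.6 × (-1) = -16.6
GC term: 0.41 × 42.105 = 17.263; length term: −500/19 = −26.316
Tm = 81.5 + (-16.6) + 17.263 − 26.316 = 55.847 → 55.8°C

55.8°C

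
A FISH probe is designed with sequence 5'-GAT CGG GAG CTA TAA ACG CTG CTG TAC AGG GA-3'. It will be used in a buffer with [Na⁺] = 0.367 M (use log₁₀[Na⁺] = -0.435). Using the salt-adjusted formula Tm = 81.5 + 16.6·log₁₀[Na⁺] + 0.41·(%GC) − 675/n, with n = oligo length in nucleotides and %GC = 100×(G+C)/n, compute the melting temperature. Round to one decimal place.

Length n = 32. Scanning the sequence gives T=6, C=6, G=11, A=9.
G+C = 17, so %GC = 17/32 × 100 = 53.125%
Salt term: 16.6 × (-0.435) = -7.221
GC term: 0.41 × 53.125 = 21.781; length term: −675/32 = −21.094
Tm = 81.5 + (-7.221) + 21.781 − 21.094 = 74.966 → 75.0°C

75.0°C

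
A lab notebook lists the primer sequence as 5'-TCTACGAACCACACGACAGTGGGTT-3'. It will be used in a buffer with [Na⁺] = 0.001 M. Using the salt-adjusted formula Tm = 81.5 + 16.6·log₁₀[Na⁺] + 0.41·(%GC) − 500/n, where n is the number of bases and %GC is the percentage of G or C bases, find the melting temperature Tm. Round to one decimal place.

Length n = 25. Base counts: G=6, T=5, A=7, C=7
G+C = 13, so %GC = 13/25 × 100 = 52%
Salt term: 16.6 × (-3) = -49.8
GC term: 0.41 × 52 = 21.32; length term: −500/25 = −20
Tm = 81.5 + (-49.8) + 21.32 − 20 = 33.02 → 33.0°C

33.0°C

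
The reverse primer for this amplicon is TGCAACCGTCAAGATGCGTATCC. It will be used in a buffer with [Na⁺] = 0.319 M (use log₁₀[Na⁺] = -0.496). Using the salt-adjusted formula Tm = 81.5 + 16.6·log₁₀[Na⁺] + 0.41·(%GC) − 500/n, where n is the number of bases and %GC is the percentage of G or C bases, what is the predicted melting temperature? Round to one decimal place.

Length n = 23. T=5, G=5, A=6, C=7
G+C = 12, so %GC = 12/23 × 100 = 52.174%
Salt term: 16.6 × (-0.496) = -8.234
GC term: 0.41 × 52.174 = 21.391; length term: −500/23 = −21.739
Tm = 81.5 + (-8.234) + 21.391 − 21.739 = 72.918 → 72.9°C

72.9°C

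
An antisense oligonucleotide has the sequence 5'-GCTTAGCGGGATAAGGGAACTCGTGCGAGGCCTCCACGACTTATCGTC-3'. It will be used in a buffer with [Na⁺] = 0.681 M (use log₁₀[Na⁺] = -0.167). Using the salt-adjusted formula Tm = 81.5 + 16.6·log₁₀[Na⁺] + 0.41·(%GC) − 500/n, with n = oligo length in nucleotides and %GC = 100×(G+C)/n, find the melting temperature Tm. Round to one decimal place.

92.2°C

Length n = 48. Base counts: T=10, C=13, G=15, A=10
G+C = 28, so %GC = 28/48 × 100 = 58.333%
Salt term: 16.6 × (-0.167) = -2.772
GC term: 0.41 × 58.333 = 23.917; length term: −500/48 = −10.417
Tm = 81.5 + (-2.772) + 23.917 − 10.417 = 92.228 → 92.2°C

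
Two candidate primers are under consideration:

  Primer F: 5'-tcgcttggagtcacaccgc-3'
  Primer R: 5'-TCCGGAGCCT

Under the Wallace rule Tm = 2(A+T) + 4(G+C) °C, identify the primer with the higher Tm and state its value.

Primer F, 62°C

Primer F: A+T=7, G+C=12 → Tm = 2(7)+4(12) = 62°C
Primer R: A+T=3, G+C=7 → Tm = 2(3)+4(7) = 34°C
62°C vs 34°C → primer F is higher.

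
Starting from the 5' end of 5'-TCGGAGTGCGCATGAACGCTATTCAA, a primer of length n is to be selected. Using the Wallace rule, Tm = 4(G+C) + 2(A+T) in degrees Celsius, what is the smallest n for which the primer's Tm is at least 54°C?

n = 17

First 16 bases: TCGGAGTGCGCATGAA → Tm = 50°C (< 54°C)
First 17 bases: TCGGAGTGCGCATGAAC → Tm = 54°C (≥ 54°C)
Each additional base adds 2°C (A/T) or 4°C (G/C), so Tm is non-decreasing in n; n = 17 is the first length to reach 54°C.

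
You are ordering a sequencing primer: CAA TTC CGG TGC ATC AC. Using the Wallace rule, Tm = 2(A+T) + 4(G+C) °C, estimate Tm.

52°C

Base counts: T=4, A=4, G=3, C=6
So N_AT = 8 and N_GC = 9.
Tm = 2×8 + 4×9 = 52°C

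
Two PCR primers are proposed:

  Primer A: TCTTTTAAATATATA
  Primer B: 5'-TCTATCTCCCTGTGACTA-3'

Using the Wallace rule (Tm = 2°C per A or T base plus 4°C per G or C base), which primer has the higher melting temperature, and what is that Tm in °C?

Primer A: A+T=14, G+C=1 → Tm = 2(14)+4(1) = 32°C
Primer B: A+T=10, G+C=8 → Tm = 2(10)+4(8) = 52°C
32°C vs 52°C → primer B is higher.

Primer B, 52°C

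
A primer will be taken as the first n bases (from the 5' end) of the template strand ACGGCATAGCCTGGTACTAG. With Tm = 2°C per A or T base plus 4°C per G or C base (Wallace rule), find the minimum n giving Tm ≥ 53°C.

n = 17

First 16 bases: ACGGCATAGCCTGGTA → Tm = 50°C (< 53°C)
First 17 bases: ACGGCATAGCCTGGTAC → Tm = 54°C (≥ 53°C)
Since every base adds ≥2°C, Tm only increases with n, so the threshold is first crossed at n = 17.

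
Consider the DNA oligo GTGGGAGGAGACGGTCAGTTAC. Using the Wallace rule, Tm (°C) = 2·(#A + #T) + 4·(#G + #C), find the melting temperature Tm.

70°C

Counting bases: C=3, G=10, A=5, T=4
AT pairs contribute 9, GC pairs contribute 13.
Tm = 2(9) + 4(13) = 18 + 52 = 70°C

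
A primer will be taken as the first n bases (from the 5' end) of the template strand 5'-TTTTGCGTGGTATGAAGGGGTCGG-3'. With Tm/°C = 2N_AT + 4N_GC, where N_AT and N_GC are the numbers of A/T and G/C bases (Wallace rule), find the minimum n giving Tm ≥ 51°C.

First 17 bases: TTTTGCGTGGTATGAAG → Tm = 48°C (< 51°C)
First 18 bases: TTTTGCGTGGTATGAAGG → Tm = 52°C (≥ 51°C)
Each additional base adds 2°C (A/T) or 4°C (G/C), so Tm is non-decreasing in n; n = 18 is the first length to reach 51°C.

n = 18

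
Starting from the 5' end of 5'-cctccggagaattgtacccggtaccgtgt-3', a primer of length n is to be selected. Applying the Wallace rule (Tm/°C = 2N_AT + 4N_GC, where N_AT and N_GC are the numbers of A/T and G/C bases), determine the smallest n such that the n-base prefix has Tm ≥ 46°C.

First 14 bases: CCTCCGGAGAATTG → Tm = 44°C (< 46°C)
First 15 bases: CCTCCGGAGAATTGT → Tm = 46°C (≥ 46°C)
Since every base adds ≥2°C, Tm only increases with n, so the threshold is first crossed at n = 15.

n = 15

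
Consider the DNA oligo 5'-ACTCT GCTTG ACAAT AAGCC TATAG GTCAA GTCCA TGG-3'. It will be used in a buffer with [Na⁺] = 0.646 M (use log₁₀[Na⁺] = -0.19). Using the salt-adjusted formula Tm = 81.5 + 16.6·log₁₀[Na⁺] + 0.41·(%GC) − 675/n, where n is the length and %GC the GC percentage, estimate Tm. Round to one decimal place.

78.9°C

Length n = 38. Base counts: T=10, C=9, G=8, A=11
G+C = 17, so %GC = 17/38 × 100 = 44.737%
Salt term: 16.6 × (-0.19) = -3.154
GC term: 0.41 × 44.737 = 18.342; length term: −675/38 = −17.763
Tm = 81.5 + (-3.154) + 18.342 − 17.763 = 78.925 → 78.9°C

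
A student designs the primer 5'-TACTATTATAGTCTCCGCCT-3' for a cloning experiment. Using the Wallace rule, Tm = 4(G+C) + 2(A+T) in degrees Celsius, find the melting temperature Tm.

G=2, C=6, T=8, A=4
A+T = 12, G+C = 8
Tm = 2×12 + 4×8 = 56°C

56°C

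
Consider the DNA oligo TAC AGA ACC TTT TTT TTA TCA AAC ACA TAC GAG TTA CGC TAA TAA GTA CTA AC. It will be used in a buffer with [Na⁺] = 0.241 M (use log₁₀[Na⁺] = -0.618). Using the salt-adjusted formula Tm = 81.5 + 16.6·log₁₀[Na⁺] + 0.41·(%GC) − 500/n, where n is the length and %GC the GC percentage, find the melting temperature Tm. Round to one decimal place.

74.2°C

Length n = 53. Counting bases: A=20, G=5, C=11, T=17
G+C = 16, so %GC = 16/53 × 100 = 30.189%
Salt term: 16.6 × (-0.618) = -10.259
GC term: 0.41 × 30.189 = 12.377; length term: −500/53 = −9.434
Tm = 81.5 + (-10.259) + 12.377 − 9.434 = 74.184 → 74.2°C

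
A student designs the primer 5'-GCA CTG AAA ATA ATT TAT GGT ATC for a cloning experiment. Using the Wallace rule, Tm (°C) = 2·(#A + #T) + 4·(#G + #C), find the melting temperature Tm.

A=9, T=8, C=3, G=4
So N_AT = 17 and N_GC = 7.
Tm = 4·7 + 2·17 = 28 + 34 = 62°C

62°C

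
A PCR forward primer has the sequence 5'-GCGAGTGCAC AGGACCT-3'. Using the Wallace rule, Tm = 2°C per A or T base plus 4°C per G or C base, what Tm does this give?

Counting bases: C=5, T=2, A=4, G=6
AT pairs contribute 6, GC pairs contribute 11.
Tm = 2(6) + 4(11) = 12 + 44 = 56°C

56°C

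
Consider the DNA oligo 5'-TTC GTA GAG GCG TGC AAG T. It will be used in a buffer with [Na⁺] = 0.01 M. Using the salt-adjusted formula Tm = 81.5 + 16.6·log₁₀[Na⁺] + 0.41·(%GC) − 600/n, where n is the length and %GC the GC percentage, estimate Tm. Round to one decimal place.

38.3°C

Length n = 19. Scanning the sequence gives C=3, T=5, G=7, A=4.
G+C = 10, so %GC = 10/19 × 100 = 52.632%
Salt term: 16.6 × (-2) = -33.2
GC term: 0.41 × 52.632 = 21.579; length term: −600/19 = −31.579
Tm = 81.5 + (-33.2) + 21.579 − 31.579 = 38.3 → 38.3°C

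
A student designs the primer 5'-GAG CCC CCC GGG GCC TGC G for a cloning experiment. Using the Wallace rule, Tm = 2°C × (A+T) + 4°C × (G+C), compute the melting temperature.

72°C

Base counts: C=9, G=8, A=1, T=1
A+T = 2, G+C = 17
Tm = 2×2 + 4×17 = 72°C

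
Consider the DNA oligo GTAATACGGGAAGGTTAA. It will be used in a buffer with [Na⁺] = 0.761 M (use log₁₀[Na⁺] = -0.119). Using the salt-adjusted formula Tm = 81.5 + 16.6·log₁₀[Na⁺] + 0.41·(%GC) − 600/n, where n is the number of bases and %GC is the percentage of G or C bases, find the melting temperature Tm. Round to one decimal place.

Length n = 18. Base counts: A=7, T=4, G=6, C=1
G+C = 7, so %GC = 7/18 × 100 = 38.889%
Salt term: 16.6 × (-0.119) = -1.975
GC term: 0.41 × 38.889 = 15.944; length term: −600/18 = −33.333
Tm = 81.5 + (-1.975) + 15.944 − 33.333 = 62.136 → 62.1°C

62.1°C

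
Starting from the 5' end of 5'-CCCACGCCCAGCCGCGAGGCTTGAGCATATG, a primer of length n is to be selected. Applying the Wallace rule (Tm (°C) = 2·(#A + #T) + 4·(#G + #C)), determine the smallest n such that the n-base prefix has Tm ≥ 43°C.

n = 12

First 11 bases: CCCACGCCCAG → Tm = 40°C (< 43°C)
First 12 bases: CCCACGCCCAGC → Tm = 44°C (≥ 43°C)
Since every base adds ≥2°C, Tm only increases with n, so the threshold is first crossed at n = 12.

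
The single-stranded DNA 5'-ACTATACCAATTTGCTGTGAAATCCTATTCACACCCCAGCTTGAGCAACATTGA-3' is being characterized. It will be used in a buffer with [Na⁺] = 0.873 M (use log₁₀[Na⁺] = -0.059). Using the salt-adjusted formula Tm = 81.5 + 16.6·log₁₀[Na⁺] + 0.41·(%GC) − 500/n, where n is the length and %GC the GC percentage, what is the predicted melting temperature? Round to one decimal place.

88.0°C

Length n = 54. Base counts: C=15, G=7, A=17, T=15
G+C = 22, so %GC = 22/54 × 100 = 40.741%
Salt term: 16.6 × (-0.059) = -0.979
GC term: 0.41 × 40.741 = 16.704; length term: −500/54 = −9.259
Tm = 81.5 + (-0.979) + 16.704 − 9.259 = 87.966 → 88.0°C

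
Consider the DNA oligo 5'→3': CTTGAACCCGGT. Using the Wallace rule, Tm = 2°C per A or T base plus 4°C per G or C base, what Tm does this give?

Base counts: C=4, G=3, T=3, A=2
AT pairs contribute 5, GC pairs contribute 7.
Tm = 2×5 + 4×7 = 38°C

38°C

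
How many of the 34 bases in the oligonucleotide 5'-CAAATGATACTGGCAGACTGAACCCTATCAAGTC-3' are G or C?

15

Base counts: T=7, A=12, G=6, C=9
G+C = 6 + 9 = 15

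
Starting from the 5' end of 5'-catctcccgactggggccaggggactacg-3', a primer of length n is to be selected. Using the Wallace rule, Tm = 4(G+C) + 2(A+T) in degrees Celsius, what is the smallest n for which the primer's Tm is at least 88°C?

First 25 bases: CATCTCCCGACTGGGGCCAGGGGAC → Tm = 86°C (< 88°C)
First 26 bases: CATCTCCCGACTGGGGCCAGGGGACT → Tm = 88°C (≥ 88°C)
Each additional base adds 2°C (A/T) or 4°C (G/C), so Tm is non-decreasing in n; n = 26 is the first length to reach 88°C.

n = 26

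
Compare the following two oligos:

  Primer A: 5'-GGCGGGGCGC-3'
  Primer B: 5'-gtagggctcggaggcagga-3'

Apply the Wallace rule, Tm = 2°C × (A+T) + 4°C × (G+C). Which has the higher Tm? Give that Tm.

Primer B, 64°C

Primer A: A+T=0, G+C=10 → Tm = 2(0)+4(10) = 40°C
Primer B: A+T=6, G+C=13 → Tm = 2(6)+4(13) = 64°C
40°C vs 64°C → primer B is higher.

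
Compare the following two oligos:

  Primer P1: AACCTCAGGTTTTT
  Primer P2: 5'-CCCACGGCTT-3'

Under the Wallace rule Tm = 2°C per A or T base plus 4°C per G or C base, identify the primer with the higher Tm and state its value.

Primer P1: A+T=9, G+C=5 → Tm = 2(9)+4(5) = 38°C
Primer P2: A+T=3, G+C=7 → Tm = 2(3)+4(7) = 34°C
38°C vs 34°C → primer P1 is higher.

Primer P1, 38°C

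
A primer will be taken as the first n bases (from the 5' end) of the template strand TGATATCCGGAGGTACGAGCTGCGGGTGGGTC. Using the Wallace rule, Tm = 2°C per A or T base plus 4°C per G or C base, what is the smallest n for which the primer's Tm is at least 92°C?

n = 29

First 28 bases: TGATATCCGGAGGTACGAGCTGCGGGTG → Tm = 90°C (< 92°C)
First 29 bases: TGATATCCGGAGGTACGAGCTGCGGGTGG → Tm = 94°C (≥ 92°C)
Each additional base adds 2°C (A/T) or 4°C (G/C), so Tm is non-decreasing in n; n = 29 is the first length to reach 92°C.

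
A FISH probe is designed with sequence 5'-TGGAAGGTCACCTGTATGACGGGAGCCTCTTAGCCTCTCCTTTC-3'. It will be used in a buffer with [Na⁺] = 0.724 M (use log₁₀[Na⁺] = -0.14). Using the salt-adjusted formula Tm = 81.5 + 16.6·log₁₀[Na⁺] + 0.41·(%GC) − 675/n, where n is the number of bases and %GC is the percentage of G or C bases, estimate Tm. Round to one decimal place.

Length n = 44. T=13, A=7, C=13, G=11
G+C = 24, so %GC = 24/44 × 100 = 54.545%
Salt term: 16.6 × (-0.14) = -2.324
GC term: 0.41 × 54.545 = 22.363; length term: −675/44 = −15.341
Tm = 81.5 + (-2.324) + 22.363 − 15.341 = 86.198 → 86.2°C

86.2°C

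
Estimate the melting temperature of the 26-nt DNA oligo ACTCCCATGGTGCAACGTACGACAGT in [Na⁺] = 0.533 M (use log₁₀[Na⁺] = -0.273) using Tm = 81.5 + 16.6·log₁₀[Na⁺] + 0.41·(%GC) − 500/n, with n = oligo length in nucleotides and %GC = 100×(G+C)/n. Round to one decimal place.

79.8°C

Length n = 26. Scanning the sequence gives C=8, A=7, G=6, T=5.
G+C = 14, so %GC = 14/26 × 100 = 53.846%
Salt term: 16.6 × (-0.273) = -4.532
GC term: 0.41 × 53.846 = 22.077; length term: −500/26 = −19.231
Tm = 81.5 + (-4.532) + 22.077 − 19.231 = 79.814 → 79.8°C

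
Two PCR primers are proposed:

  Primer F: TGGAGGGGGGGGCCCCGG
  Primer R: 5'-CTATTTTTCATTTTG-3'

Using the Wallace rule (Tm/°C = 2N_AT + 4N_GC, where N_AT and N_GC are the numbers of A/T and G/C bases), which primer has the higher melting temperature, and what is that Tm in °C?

Primer F: A+T=2, G+C=16 → Tm = 2(2)+4(16) = 68°C
Primer R: A+T=12, G+C=3 → Tm = 2(12)+4(3) = 36°C
68°C vs 36°C → primer F is higher.

Primer F, 68°C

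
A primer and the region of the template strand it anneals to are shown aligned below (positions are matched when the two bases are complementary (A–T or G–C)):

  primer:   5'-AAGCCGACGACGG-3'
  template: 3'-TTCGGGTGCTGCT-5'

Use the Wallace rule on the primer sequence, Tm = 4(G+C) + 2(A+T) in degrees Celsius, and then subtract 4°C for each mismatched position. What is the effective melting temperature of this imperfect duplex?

36°C

Primer base counts: A=4, T=0, G=5, C=4 → A+T=4, G+C=9
Perfect-match Tm = 2(4) + 4(9) = 8 + 36 = 44°C
Mismatches (positions where the bases are not complementary): 2 (at positions 6, 13)
Effective Tm = 44 − 2×4 = 44 − 8 = 36°C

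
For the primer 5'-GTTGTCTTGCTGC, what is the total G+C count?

T=6, G=4, C=3, A=0
Total G or C: 4 + 3 = 7

7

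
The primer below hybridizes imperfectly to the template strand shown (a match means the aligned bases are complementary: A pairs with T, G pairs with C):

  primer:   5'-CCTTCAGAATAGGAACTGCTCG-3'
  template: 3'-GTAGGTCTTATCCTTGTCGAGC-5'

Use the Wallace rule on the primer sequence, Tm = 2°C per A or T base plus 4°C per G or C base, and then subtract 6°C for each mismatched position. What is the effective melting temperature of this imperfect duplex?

Primer base counts: A=6, T=5, G=5, C=6 → A+T=11, G+C=11
Perfect-match Tm = 2(11) + 4(11) = 22 + 44 = 66°C
Mismatches (positions where the bases are not complementary): 3 (at positions 2, 4, 17)
Effective Tm = 66 − 3×6 = 66 − 18 = 48°C

48°C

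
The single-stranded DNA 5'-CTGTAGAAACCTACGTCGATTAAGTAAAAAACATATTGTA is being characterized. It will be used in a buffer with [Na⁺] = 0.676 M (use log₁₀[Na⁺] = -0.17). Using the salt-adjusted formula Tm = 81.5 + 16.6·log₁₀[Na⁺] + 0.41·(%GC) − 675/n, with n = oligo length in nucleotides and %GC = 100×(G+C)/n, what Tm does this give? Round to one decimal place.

Length n = 40. Scanning the sequence gives C=6, A=17, T=11, G=6.
G+C = 12, so %GC = 12/40 × 100 = 30%
Salt term: 16.6 × (-0.17) = -2.822
GC term: 0.41 × 30 = 12.3; length term: −675/40 = −16.875
Tm = 81.5 + (-2.822) + 12.3 − 16.875 = 74.103 → 74.1°C

74.1°C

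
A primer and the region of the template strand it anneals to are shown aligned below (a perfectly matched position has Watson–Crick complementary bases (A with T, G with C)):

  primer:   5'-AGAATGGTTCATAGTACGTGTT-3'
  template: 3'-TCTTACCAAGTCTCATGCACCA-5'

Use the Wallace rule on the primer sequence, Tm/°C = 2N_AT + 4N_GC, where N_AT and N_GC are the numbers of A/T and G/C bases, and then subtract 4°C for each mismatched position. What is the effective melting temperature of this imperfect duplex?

52°C

Primer base counts: A=6, T=8, G=6, C=2 → A+T=14, G+C=8
Perfect-match Tm = 2(14) + 4(8) = 28 + 32 = 60°C
Mismatches (positions where the bases are not complementary): 2 (at positions 12, 21)
Effective Tm = 60 − 2×4 = 60 − 8 = 52°C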